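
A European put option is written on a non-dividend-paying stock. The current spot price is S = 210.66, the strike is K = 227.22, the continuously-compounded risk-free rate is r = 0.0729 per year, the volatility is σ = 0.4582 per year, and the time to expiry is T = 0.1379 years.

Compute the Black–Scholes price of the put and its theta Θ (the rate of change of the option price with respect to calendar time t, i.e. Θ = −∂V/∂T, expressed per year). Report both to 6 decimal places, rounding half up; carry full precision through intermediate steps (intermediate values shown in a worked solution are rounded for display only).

price = 22.992128
Θ = -38.389398

σ√T = 0.4582·√0.1379 = 0.170152
d₁ = (ln(S/K) + (r+σ²/2)T) / (σ√T) = (ln(210.66/227.22) + (0.0729+0.4582²/2)·0.1379) / 0.170152 = (-0.075673 + 0.024529) / 0.170152 = -0.300581
d₂ = d₁ − σ√T = -0.300581 − 0.170152 = -0.470733
e^{−rT} = e^{−0.0729·0.1379} = 0.989997
N(−d₁) = 0.618133,  N(−d₂) = 0.681084
Put price V = K·e^{−rT}·N(−d₂) − S·N(−d₁) = 153.208025 − 130.215897 = 22.992128
φ(d₁) = (1/√(2π))·e^{−d₁²/2} = 0.381321
Θ = −S·φ(d₁)·σ/(2√T) + r·K·e^{−rT}·N(−d₂) = −49.558263 + 11.168865 = -38.389398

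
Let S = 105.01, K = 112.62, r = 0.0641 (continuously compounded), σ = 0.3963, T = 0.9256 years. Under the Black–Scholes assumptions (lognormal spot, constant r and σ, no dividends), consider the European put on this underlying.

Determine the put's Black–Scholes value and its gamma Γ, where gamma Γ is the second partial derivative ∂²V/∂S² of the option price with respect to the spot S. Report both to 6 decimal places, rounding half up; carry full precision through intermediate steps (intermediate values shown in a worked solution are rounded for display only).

price = 16.528649
Γ = 0.009833

σ√T = 0.3963·√0.9256 = 0.381273
d₁ = (ln(S/K) + (r+σ²/2)T) / (σ√T) = (ln(105.01/112.62) + (0.0641+0.3963²/2)·0.9256) / 0.381273 = (-0.069964 + 0.132015) / 0.381273 = 0.162749
d₂ = d₁ − σ√T = 0.162749 − 0.381273 = -0.218524
e^{−rT} = e^{−0.0641·0.9256} = 0.942395
N(−d₁) = 0.435358,  N(−d₂) = 0.586490
Put price V = K·e^{−rT}·N(−d₂) − S·N(−d₁) = 62.245605 − 45.716956 = 16.528649
φ(d₁) = (1/√(2π))·e^{−d₁²/2} = 0.393694
Γ = φ(d₁) / (S·σ·√T) = 0.009833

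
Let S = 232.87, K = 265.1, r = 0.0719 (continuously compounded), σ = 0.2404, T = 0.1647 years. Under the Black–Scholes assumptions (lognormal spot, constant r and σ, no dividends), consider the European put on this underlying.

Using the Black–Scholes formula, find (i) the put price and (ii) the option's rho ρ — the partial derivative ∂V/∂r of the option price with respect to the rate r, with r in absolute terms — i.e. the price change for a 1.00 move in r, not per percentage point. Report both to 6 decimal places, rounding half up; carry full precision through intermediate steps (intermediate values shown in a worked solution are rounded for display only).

price = 30.440013
ρ = -38.636991

σ√T = 0.2404·√0.1647 = 0.097562
d₁ = (ln(S/K) + (r+σ²/2)T) / (σ√T) = (ln(232.87/265.1) + (0.0719+0.2404²/2)·0.1647) / 0.097562 = (-0.129627 + 0.016601) / 0.097562 = -1.158499
d₂ = d₁ − σ√T = -1.158499 − 0.097562 = -1.256061
e^{−rT} = e^{−0.0719·0.1647} = 0.988228
N(−d₁) = 0.876670,  N(−d₂) = 0.895453
Put price V = K·e^{−rT}·N(−d₂) − S·N(−d₁) = 234.590109 − 204.150096 = 30.440013
ρ = −K·T·e^{−rT}·N(−d₂) = -38.636991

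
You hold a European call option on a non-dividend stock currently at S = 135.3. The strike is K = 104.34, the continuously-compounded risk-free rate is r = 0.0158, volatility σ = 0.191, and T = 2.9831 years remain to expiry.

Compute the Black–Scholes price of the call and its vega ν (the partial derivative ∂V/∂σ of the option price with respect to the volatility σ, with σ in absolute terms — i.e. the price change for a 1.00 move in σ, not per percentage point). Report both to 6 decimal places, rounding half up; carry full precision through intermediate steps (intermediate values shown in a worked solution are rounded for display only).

σ√T = 0.191·√2.9831 = 0.329889
d₁ = (ln(S/K) + (r+σ²/2)T) / (σ√T) = (ln(135.3/104.34) + (0.0158+0.191²/2)·2.9831) / 0.329889 = (0.259840 + 0.101546) / 0.329889 = 1.095479
d₂ = d₁ − σ√T = 1.095479 − 0.329889 = 0.765590
e^{−rT} = e^{−0.0158·2.9831} = 0.953961
N(d₁) = 0.863347,  N(d₂) = 0.778040
Call price V = S·N(d₁) − K·e^{−rT}·N(d₂) = 116.810788 − 77.443171 = 39.367617
φ(d₁) = (1/√(2π))·e^{−d₁²/2} = 0.218936
ν = S·φ(d₁)·√T = 51.162179

price = 39.367617
ν = 51.162179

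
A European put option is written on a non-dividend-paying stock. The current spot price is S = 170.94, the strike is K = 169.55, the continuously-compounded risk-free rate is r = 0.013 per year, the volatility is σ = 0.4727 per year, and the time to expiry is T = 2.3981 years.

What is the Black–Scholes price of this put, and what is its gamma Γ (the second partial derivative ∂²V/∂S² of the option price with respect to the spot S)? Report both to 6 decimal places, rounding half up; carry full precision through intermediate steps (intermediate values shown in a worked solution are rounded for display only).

price = 44.654502
Γ = 0.002919

σ√T = 0.4727·√2.3981 = 0.732014
d₁ = (ln(S/K) + (r+σ²/2)T) / (σ√T) = (ln(170.94/169.55) + (0.013+0.4727²/2)·2.3981) / 0.732014 = (0.008165 + 0.299097) / 0.732014 = 0.419749
d₂ = d₁ − σ√T = 0.419749 − 0.732014 = -0.312265
e^{−rT} = e^{−0.013·2.3981} = 0.969306
N(−d₁) = 0.337334,  N(−d₂) = 0.622580
Put price V = K·e^{−rT}·N(−d₂) − S·N(−d₁) = 102.318440 − 57.663938 = 44.654502
φ(d₁) = (1/√(2π))·e^{−d₁²/2} = 0.365301
Γ = φ(d₁) / (S·σ·√T) = 0.002919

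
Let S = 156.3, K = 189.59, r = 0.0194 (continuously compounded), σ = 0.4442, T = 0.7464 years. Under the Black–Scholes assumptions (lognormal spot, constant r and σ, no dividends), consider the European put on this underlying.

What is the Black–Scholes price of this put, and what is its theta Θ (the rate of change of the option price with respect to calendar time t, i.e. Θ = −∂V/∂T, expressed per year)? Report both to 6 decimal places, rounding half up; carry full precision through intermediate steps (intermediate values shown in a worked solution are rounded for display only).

σ√T = 0.4442·√0.7464 = 0.383764
d₁ = (ln(S/K) + (r+σ²/2)T) / (σ√T) = (ln(156.3/189.59) + (0.0194+0.4442²/2)·0.7464) / 0.383764 = (-0.193087 + 0.088118) / 0.383764 = -0.273525
d₂ = d₁ − σ√T = -0.273525 − 0.383764 = -0.657289
e^{−rT} = e^{−0.0194·0.7464} = 0.985624
N(−d₁) = 0.607775,  N(−d₂) = 0.744502
Put price V = K·e^{−rT}·N(−d₂) − S·N(−d₁) = 139.121062 − 94.995245 = 44.125817
φ(d₁) = (1/√(2π))·e^{−d₁²/2} = 0.384294
Θ = −S·φ(d₁)·σ/(2√T) + r·K·e^{−rT}·N(−d₂) = −15.441367 + 2.698949 = -12.742418

price = 44.125817
Θ = -12.742418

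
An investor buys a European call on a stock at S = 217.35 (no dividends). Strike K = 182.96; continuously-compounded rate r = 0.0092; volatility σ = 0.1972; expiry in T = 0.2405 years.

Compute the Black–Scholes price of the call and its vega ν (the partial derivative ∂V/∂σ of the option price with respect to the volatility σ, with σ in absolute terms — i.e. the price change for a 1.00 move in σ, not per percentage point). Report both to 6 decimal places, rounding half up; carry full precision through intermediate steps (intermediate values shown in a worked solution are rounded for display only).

σ√T = 0.1972·√0.2405 = 0.096708
d₁ = (ln(S/K) + (r+σ²/2)T) / (σ√T) = (ln(217.35/182.96) + (0.0092+0.1972²/2)·0.2405) / 0.096708 = (0.172241 + 0.006889) / 0.096708 = 1.852271
d₂ = d₁ − σ√T = 1.852271 − 0.096708 = 1.755563
e^{−rT} = e^{−0.0092·0.2405} = 0.997790
N(d₁) = 0.968007,  N(d₂) = 0.960418
Call price V = S·N(d₁) − K·e^{−rT}·N(d₂) = 210.396222 − 175.329793 = 35.066429
φ(d₁) = (1/√(2π))·e^{−d₁²/2} = 0.071763
ν = S·φ(d₁)·√T = 7.649183

price = 35.066429
ν = 7.649183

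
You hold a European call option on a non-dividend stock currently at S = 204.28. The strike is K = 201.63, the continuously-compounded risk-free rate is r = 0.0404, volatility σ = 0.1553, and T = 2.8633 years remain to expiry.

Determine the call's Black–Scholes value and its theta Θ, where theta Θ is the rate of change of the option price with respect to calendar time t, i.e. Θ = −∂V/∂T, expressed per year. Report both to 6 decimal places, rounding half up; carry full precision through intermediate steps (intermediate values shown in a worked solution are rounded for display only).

price = 34.745695
Θ = -7.727323

σ√T = 0.1553·√2.8633 = 0.262788
d₁ = (ln(S/K) + (r+σ²/2)T) / (σ√T) = (ln(204.28/201.63) + (0.0404+0.1553²/2)·2.8633) / 0.262788 = (0.013057 + 0.150206) / 0.262788 = 0.621275
d₂ = d₁ − σ√T = 0.621275 − 0.262788 = 0.358487
e^{−rT} = e^{−0.0404·2.8633} = 0.890763
N(d₁) = 0.732790,  N(d₂) = 0.640011
Call price V = S·N(d₁) − K·e^{−rT}·N(d₂) = 149.694443 − 114.948748 = 34.745695
φ(d₁) = (1/√(2π))·e^{−d₁²/2} = 0.328924
Θ = −S·φ(d₁)·σ/(2√T) − r·K·e^{−rT}·N(d₂) = −3.083394 − 4.643929 = -7.727323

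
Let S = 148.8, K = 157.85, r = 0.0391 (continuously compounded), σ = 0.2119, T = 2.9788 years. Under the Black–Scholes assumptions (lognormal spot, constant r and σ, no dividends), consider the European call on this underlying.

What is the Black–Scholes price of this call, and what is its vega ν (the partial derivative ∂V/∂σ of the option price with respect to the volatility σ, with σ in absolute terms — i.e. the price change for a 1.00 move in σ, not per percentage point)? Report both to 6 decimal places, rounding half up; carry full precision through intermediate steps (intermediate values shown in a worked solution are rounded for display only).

σ√T = 0.2119·√2.9788 = 0.365722
d₁ = (ln(S/K) + (r+σ²/2)T) / (σ√T) = (ln(148.8/157.85) + (0.0391+0.2119²/2)·2.9788) / 0.365722 = (-0.059042 + 0.183348) / 0.365722 = 0.339890
d₂ = d₁ − σ√T = 0.339890 − 0.365722 = -0.025832
e^{−rT} = e^{−0.0391·2.9788} = 0.890056
N(d₁) = 0.633030,  N(d₂) = 0.489696
Call price V = S·N(d₁) − K·e^{−rT}·N(d₂) = 94.194917 − 68.799927 = 25.394990
φ(d₁) = (1/√(2π))·e^{−d₁²/2} = 0.376551
ν = S·φ(d₁)·√T = 96.704720

price = 25.394990
ν = 96.704720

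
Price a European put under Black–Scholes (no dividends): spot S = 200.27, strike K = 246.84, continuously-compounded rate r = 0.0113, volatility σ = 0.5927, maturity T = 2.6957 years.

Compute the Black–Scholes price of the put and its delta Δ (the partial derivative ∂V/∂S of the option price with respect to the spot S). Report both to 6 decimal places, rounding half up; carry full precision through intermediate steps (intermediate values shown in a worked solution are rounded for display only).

price = 102.951631
Δ = -0.380937

σ√T = 0.5927·√2.6957 = 0.973130
d₁ = (ln(S/K) + (r+σ²/2)T) / (σ√T) = (ln(200.27/246.84) + (0.0113+0.5927²/2)·2.6957) / 0.973130 = (-0.209074 + 0.503952) / 0.973130 = 0.303020
d₂ = d₁ − σ√T = 0.303020 − 0.973130 = -0.670109
e^{−rT} = e^{−0.0113·2.6957} = 0.969998
N(−d₁) = 0.380937,  N(−d₂) = 0.748606
Put price V = K·e^{−rT}·N(−d₂) − S·N(−d₁) = 179.241913 − 76.290282 = 102.951631
Δ = −N(−d₁) = -0.380937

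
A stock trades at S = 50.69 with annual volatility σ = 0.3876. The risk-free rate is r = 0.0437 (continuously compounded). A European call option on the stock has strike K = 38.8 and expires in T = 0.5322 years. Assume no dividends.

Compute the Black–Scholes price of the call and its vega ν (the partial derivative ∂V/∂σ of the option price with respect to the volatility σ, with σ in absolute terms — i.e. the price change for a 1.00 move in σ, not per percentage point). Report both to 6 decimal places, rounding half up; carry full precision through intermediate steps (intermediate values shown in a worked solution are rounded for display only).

σ√T = 0.3876·√0.5322 = 0.282762
d₁ = (ln(S/K) + (r+σ²/2)T) / (σ√T) = (ln(50.69/38.8) + (0.0437+0.3876²/2)·0.5322) / 0.282762 = (0.267308 + 0.063234) / 0.282762 = 1.168978
d₂ = d₁ − σ√T = 1.168978 − 0.282762 = 0.886216
e^{−rT} = e^{−0.0437·0.5322} = 0.977011
N(d₁) = 0.878794,  N(d₂) = 0.812249
Call price V = S·N(d₁) − K·e^{−rT}·N(d₂) = 44.546058 − 30.790782 = 13.755276
φ(d₁) = (1/√(2π))·e^{−d₁²/2} = 0.201454
ν = S·φ(d₁)·√T = 7.449650

price = 13.755276
ν = 7.449650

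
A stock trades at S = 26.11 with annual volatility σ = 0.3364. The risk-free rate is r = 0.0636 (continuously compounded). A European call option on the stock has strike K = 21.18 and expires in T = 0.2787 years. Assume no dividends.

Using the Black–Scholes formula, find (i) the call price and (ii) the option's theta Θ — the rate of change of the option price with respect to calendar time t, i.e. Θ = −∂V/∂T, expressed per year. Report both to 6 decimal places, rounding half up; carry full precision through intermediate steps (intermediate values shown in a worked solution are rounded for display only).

price = 5.498975
Θ = -2.472221

σ√T = 0.3364·√0.2787 = 0.177592
d₁ = (ln(S/K) + (r+σ²/2)T) / (σ√T) = (ln(26.11/21.18) + (0.0636+0.3364²/2)·0.2787) / 0.177592 = (0.209261 + 0.033495) / 0.177592 = 1.366927
d₂ = d₁ − σ√T = 1.366927 − 0.177592 = 1.189335
e^{−rT} = e^{−0.0636·0.2787} = 0.982431
N(d₁) = 0.914176,  N(d₂) = 0.882846
Call price V = S·N(d₁) − K·e^{−rT}·N(d₂) = 23.869133 − 18.370158 = 5.498975
φ(d₁) = (1/√(2π))·e^{−d₁²/2} = 0.156737
Θ = −S·φ(d₁)·σ/(2√T) − r·K·e^{−rT}·N(d₂) = −1.303878 − 1.168342 = -2.472221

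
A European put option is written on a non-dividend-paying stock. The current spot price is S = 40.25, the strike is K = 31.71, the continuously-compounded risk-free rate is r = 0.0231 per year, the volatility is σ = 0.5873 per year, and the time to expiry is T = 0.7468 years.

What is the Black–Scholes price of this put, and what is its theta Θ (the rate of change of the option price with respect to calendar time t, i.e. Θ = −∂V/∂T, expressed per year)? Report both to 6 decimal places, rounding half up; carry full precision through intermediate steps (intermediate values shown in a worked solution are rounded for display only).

σ√T = 0.5873·√0.7468 = 0.507531
d₁ = (ln(S/K) + (r+σ²/2)T) / (σ√T) = (ln(40.25/31.71) + (0.0231+0.5873²/2)·0.7468) / 0.507531 = (0.238478 + 0.146045) / 0.507531 = 0.757634
d₂ = d₁ − σ√T = 0.757634 − 0.507531 = 0.250104
e^{−rT} = e^{−0.0231·0.7468} = 0.982897
N(−d₁) = 0.224335,  N(−d₂) = 0.401253
Put price V = K·e^{−rT}·N(−d₂) − S·N(−d₁) = 12.506132 − 9.029481 = 3.476651
φ(d₁) = (1/√(2π))·e^{−d₁²/2} = 0.299409
Θ = −S·φ(d₁)·σ/(2√T) + r·K·e^{−rT}·N(−d₂) = −4.095049 + 0.288892 = -3.806157

price = 3.476651
Θ = -3.806157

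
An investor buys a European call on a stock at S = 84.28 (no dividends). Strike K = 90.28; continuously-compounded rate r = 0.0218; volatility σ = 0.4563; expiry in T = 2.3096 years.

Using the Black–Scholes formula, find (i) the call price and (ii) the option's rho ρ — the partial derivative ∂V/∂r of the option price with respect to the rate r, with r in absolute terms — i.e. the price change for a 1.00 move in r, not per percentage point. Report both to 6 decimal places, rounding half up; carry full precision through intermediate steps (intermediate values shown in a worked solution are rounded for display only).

price = 22.293904
ρ = 70.280565

σ√T = 0.4563·√2.3096 = 0.693456
d₁ = (ln(S/K) + (r+σ²/2)T) / (σ√T) = (ln(84.28/90.28) + (0.0218+0.4563²/2)·2.3096) / 0.693456 = (-0.068771 + 0.290790) / 0.693456 = 0.320162
d₂ = d₁ − σ√T = 0.320162 − 0.693456 = -0.373294
e^{−rT} = e^{−0.0218·2.3096} = 0.950897
N(d₁) = 0.625577,  N(d₂) = 0.354465
Call price V = S·N(d₁) − K·e^{−rT}·N(d₂) = 52.723660 − 30.429756 = 22.293904
ρ = K·T·e^{−rT}·N(d₂) = 70.280565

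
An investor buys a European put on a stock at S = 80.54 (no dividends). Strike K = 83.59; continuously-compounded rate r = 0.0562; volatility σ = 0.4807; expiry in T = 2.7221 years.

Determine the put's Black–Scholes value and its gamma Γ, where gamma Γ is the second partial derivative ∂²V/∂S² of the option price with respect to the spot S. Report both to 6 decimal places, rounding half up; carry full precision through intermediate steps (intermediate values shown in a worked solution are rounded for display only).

σ√T = 0.4807·√2.7221 = 0.793097
d₁ = (ln(S/K) + (r+σ²/2)T) / (σ√T) = (ln(80.54/83.59) + (0.0562+0.4807²/2)·2.7221) / 0.793097 = (-0.037170 + 0.467483) / 0.793097 = 0.542574
d₂ = d₁ − σ√T = 0.542574 − 0.793097 = -0.250523
e^{−rT} = e^{−0.0562·2.7221} = 0.858145
N(−d₁) = 0.293712,  N(−d₂) = 0.598909
Put price V = K·e^{−rT}·N(−d₂) − S·N(−d₁) = 42.961125 − 23.655543 = 19.305581
φ(d₁) = (1/√(2π))·e^{−d₁²/2} = 0.344338
Γ = φ(d₁) / (S·σ·√T) = 0.005391

price = 19.305581
Γ = 0.005391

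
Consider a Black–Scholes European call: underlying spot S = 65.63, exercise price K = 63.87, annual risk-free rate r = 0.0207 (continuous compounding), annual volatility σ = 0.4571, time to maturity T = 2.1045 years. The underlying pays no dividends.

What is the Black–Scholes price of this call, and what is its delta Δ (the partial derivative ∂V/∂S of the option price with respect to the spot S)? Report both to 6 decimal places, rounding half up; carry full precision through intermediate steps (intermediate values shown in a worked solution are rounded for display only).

price = 18.798300
Δ = 0.669395

σ√T = 0.4571·√2.1045 = 0.663110
d₁ = (ln(S/K) + (r+σ²/2)T) / (σ√T) = (ln(65.63/63.87) + (0.0207+0.4571²/2)·2.1045) / 0.663110 = (0.027183 + 0.263421) / 0.663110 = 0.438244
d₂ = d₁ − σ√T = 0.438244 − 0.663110 = -0.224866
e^{−rT} = e^{−0.0207·2.1045} = 0.957372
N(d₁) = 0.669395,  N(d₂) = 0.411042
Call price V = S·N(d₁) − K·e^{−rT}·N(d₂) = 43.932405 − 25.134105 = 18.798300
Δ = N(d₁) = 0.669395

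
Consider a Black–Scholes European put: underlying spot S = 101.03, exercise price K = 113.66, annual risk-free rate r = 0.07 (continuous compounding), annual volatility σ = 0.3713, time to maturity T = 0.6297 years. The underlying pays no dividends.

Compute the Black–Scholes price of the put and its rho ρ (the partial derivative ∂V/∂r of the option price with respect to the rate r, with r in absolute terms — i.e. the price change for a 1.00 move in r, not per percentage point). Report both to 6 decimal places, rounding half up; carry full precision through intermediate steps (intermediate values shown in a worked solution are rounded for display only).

σ√T = 0.3713·√0.6297 = 0.294640
d₁ = (ln(S/K) + (r+σ²/2)T) / (σ√T) = (ln(101.03/113.66) + (0.07+0.3713²/2)·0.6297) / 0.294640 = (-0.117794 + 0.087485) / 0.294640 = -0.102867
d₂ = d₁ − σ√T = -0.102867 − 0.294640 = -0.397507
e^{−rT} = e^{−0.07·0.6297} = 0.956878
N(−d₁) = 0.540966,  N(−d₂) = 0.654503
Put price V = K·e^{−rT}·N(−d₂) − S·N(−d₁) = 71.182968 − 54.653756 = 16.529212
ρ = −K·T·e^{−rT}·N(−d₂) = -44.823915

price = 16.529212
ρ = -44.823915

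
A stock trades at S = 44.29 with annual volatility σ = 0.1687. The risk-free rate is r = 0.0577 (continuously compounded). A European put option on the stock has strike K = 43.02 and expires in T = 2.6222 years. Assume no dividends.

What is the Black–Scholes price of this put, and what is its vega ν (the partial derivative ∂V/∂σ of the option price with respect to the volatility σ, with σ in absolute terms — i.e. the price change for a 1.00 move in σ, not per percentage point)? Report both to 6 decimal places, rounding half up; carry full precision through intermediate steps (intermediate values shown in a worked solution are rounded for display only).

price = 1.679700
ν = 20.827385

σ√T = 0.1687·√2.6222 = 0.273179
d₁ = (ln(S/K) + (r+σ²/2)T) / (σ√T) = (ln(44.29/43.02) + (0.0577+0.1687²/2)·2.6222) / 0.273179 = (0.029094 + 0.188614) / 0.273179 = 0.796942
d₂ = d₁ − σ√T = 0.796942 − 0.273179 = 0.523763
e^{−rT} = e^{−0.0577·2.6222} = 0.859589
N(−d₁) = 0.212742,  N(−d₂) = 0.300222
Put price V = K·e^{−rT}·N(−d₂) − S·N(−d₁) = 11.102055 − 9.422356 = 1.679700
φ(d₁) = (1/√(2π))·e^{−d₁²/2} = 0.290400
ν = S·φ(d₁)·√T = 20.827385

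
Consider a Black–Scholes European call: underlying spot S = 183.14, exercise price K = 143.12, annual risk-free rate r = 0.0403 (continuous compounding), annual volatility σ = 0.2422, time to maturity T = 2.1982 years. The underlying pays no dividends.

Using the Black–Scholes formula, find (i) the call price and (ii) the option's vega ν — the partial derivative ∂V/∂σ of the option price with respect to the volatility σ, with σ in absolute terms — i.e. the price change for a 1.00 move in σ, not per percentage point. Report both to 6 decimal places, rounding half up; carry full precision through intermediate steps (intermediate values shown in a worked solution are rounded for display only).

σ√T = 0.2422·√2.1982 = 0.359094
d₁ = (ln(S/K) + (r+σ²/2)T) / (σ√T) = (ln(183.14/143.12) + (0.0403+0.2422²/2)·2.1982) / 0.359094 = (0.246567 + 0.153062) / 0.359094 = 1.112882
d₂ = d₁ − σ√T = 1.112882 − 0.359094 = 0.753789
e^{−rT} = e^{−0.0403·2.1982} = 0.915223
N(d₁) = 0.867121,  N(d₂) = 0.774512
Call price V = S·N(d₁) − K·e^{−rT}·N(d₂) = 158.804456 − 101.450787 = 57.353670
φ(d₁) = (1/√(2π))·e^{−d₁²/2} = 0.214769
ν = S·φ(d₁)·√T = 58.316093

price = 57.353670
ν = 58.316093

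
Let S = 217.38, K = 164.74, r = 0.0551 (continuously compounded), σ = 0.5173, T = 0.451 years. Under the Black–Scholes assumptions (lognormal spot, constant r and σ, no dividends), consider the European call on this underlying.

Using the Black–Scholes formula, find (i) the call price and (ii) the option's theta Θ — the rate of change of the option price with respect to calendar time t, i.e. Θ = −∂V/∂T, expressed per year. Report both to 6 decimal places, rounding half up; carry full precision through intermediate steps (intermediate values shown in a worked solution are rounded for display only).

σ√T = 0.5173·√0.451 = 0.347401
d₁ = (ln(S/K) + (r+σ²/2)T) / (σ√T) = (ln(217.38/164.74) + (0.0551+0.5173²/2)·0.451) / 0.347401 = (0.277279 + 0.085194) / 0.347401 = 1.043384
d₂ = d₁ − σ√T = 1.043384 − 0.347401 = 0.695983
e^{−rT} = e^{−0.0551·0.451} = 0.975456
N(d₁) = 0.851615,  N(d₂) = 0.756780
Call price V = S·N(d₁) − K·e^{−rT}·N(d₂) = 185.123996 − 121.612039 = 63.511957
φ(d₁) = (1/√(2π))·e^{−d₁²/2} = 0.231480
Θ = −S·φ(d₁)·σ/(2√T) − r·K·e^{−rT}·N(d₂) = −19.380129 − 6.700823 = -26.080952

price = 63.511957
Θ = -26.080952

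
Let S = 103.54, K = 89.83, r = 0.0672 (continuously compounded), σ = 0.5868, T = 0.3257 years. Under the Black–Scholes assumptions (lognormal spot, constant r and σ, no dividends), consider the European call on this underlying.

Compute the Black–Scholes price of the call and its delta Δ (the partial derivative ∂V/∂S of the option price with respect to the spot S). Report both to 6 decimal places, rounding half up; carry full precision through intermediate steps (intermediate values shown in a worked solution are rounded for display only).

σ√T = 0.5868·√0.3257 = 0.334888
d₁ = (ln(S/K) + (r+σ²/2)T) / (σ√T) = (ln(103.54/89.83) + (0.0672+0.5868²/2)·0.3257) / 0.334888 = (0.142039 + 0.077962) / 0.334888 = 0.656940
d₂ = d₁ − σ√T = 0.656940 − 0.334888 = 0.322052
e^{−rT} = e^{−0.0672·0.3257} = 0.978351
N(d₁) = 0.744390,  N(d₂) = 0.626293
Call price V = S·N(d₁) − K·e^{−rT}·N(d₂) = 77.074154 − 55.041948 = 22.032205
Δ = N(d₁) = 0.744390

price = 22.032205
Δ = 0.744390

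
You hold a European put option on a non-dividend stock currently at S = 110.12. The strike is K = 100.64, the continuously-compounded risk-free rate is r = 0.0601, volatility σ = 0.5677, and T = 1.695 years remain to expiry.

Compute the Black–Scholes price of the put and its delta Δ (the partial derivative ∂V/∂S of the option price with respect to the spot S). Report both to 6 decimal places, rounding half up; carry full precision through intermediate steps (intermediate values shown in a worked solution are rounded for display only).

σ√T = 0.5677·√1.695 = 0.739101
d₁ = (ln(S/K) + (r+σ²/2)T) / (σ√T) = (ln(110.12/100.64) + (0.0601+0.5677²/2)·1.695) / 0.739101 = (0.090021 + 0.375005) / 0.739101 = 0.629177
d₂ = d₁ − σ√T = 0.629177 − 0.739101 = -0.109924
e^{−rT} = e^{−0.0601·1.695} = 0.903147
N(−d₁) = 0.264617,  N(−d₂) = 0.543765
Put price V = K·e^{−rT}·N(−d₂) − S·N(−d₁) = 49.424304 − 29.139571 = 20.284733
Δ = −N(−d₁) = -0.264617

price = 20.284733
Δ = -0.264617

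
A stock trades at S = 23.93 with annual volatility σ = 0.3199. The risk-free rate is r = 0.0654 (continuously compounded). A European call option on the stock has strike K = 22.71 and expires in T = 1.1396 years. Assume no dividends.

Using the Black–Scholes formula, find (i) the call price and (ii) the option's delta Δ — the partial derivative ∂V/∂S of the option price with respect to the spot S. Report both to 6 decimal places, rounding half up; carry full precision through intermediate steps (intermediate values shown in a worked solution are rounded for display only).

σ√T = 0.3199·√1.1396 = 0.341500
d₁ = (ln(S/K) + (r+σ²/2)T) / (σ√T) = (ln(23.93/22.71) + (0.0654+0.3199²/2)·1.1396) / 0.341500 = (0.052328 + 0.132841) / 0.341500 = 0.542221
d₂ = d₁ − σ√T = 0.542221 − 0.341500 = 0.200721
e^{−rT} = e^{−0.0654·1.1396} = 0.928180
N(d₁) = 0.706167,  N(d₂) = 0.579542
Call price V = S·N(d₁) − K·e^{−rT}·N(d₂) = 16.898575 − 12.216140 = 4.682435
Δ = N(d₁) = 0.706167

price = 4.682435
Δ = 0.706167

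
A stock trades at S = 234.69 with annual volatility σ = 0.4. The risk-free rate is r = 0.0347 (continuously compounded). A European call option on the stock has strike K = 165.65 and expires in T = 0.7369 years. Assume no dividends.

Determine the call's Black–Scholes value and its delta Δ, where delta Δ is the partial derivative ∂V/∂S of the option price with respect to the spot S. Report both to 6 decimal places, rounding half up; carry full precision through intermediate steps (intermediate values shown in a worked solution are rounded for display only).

σ√T = 0.4·√0.7369 = 0.343372
d₁ = (ln(S/K) + (r+σ²/2)T) / (σ√T) = (ln(234.69/165.65) + (0.0347+0.4²/2)·0.7369) / 0.343372 = (0.348388 + 0.084522) / 0.343372 = 1.260765
d₂ = d₁ − σ√T = 1.260765 − 0.343372 = 0.917393
e^{−rT} = e^{−0.0347·0.7369} = 0.974754
N(d₁) = 0.896303,  N(d₂) = 0.820532
Call price V = S·N(d₁) − K·e^{−rT}·N(d₂) = 210.353407 − 132.489585 = 77.863822
Δ = N(d₁) = 0.896303

price = 77.863822
Δ = 0.896303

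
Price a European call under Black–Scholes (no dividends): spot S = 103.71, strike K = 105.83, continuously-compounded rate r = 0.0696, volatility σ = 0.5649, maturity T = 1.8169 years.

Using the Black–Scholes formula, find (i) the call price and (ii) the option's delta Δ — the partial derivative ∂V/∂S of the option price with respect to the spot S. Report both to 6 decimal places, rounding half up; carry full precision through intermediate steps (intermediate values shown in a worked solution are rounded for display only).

price = 34.705083
Δ = 0.698545

σ√T = 0.5649·√1.8169 = 0.761442
d₁ = (ln(S/K) + (r+σ²/2)T) / (σ√T) = (ln(103.71/105.83) + (0.0696+0.5649²/2)·1.8169) / 0.761442 = (-0.020235 + 0.416354) / 0.761442 = 0.520221
d₂ = d₁ − σ√T = 0.520221 − 0.761442 = -0.241222
e^{−rT} = e^{−0.0696·1.8169} = 0.881213
N(d₁) = 0.698545,  N(d₂) = 0.404692
Call price V = S·N(d₁) − K·e^{−rT}·N(d₂) = 72.446111 − 37.741028 = 34.705083
Δ = N(d₁) = 0.698545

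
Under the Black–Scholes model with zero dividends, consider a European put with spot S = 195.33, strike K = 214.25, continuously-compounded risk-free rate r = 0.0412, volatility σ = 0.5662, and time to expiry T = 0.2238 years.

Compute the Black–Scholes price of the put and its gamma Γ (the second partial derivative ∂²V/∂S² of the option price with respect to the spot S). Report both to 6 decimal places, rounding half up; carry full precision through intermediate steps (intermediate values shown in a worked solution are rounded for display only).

price = 31.223395
Γ = 0.007507

σ√T = 0.5662·√0.2238 = 0.267855
d₁ = (ln(S/K) + (r+σ²/2)T) / (σ√T) = (ln(195.33/214.25) + (0.0412+0.5662²/2)·0.2238) / 0.267855 = (-0.092453 + 0.045094) / 0.267855 = -0.176810
d₂ = d₁ − σ√T = -0.176810 − 0.267855 = -0.444665
e^{−rT} = e^{−0.0412·0.2238} = 0.990822
N(−d₁) = 0.570171,  N(−d₂) = 0.671719
Put price V = K·e^{−rT}·N(−d₂) − S·N(−d₁) = 142.594911 − 111.371516 = 31.223395
φ(d₁) = (1/√(2π))·e^{−d₁²/2} = 0.392755
Γ = φ(d₁) / (S·σ·√T) = 0.007507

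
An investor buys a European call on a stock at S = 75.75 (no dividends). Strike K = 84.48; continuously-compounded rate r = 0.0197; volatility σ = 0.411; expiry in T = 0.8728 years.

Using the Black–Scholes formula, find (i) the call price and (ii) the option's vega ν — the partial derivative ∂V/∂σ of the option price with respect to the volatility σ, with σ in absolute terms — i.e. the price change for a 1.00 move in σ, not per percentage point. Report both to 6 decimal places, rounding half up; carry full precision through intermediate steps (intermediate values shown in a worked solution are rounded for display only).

price = 8.782616
ν = 28.200972

σ√T = 0.411·√0.8728 = 0.383972
d₁ = (ln(S/K) + (r+σ²/2)T) / (σ√T) = (ln(75.75/84.48) + (0.0197+0.411²/2)·0.8728) / 0.383972 = (-0.109076 + 0.090911) / 0.383972 = -0.047308
d₂ = d₁ − σ√T = -0.047308 − 0.383972 = -0.431280
e^{−rT} = e^{−0.0197·0.8728} = 0.982953
N(d₁) = 0.481134,  N(d₂) = 0.333132
Call price V = S·N(d₁) − K·e^{−rT}·N(d₂) = 36.445879 − 27.663263 = 8.782616
φ(d₁) = (1/√(2π))·e^{−d₁²/2} = 0.398496
ν = S·φ(d₁)·√T = 28.200972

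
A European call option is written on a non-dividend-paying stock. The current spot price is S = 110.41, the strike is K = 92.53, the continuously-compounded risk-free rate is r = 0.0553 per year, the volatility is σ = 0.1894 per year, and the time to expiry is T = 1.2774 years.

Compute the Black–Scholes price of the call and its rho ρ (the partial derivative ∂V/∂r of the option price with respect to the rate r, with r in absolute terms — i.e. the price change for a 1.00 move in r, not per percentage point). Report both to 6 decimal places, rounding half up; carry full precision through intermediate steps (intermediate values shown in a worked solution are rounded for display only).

σ√T = 0.1894·√1.2774 = 0.214064
d₁ = (ln(S/K) + (r+σ²/2)T) / (σ√T) = (ln(110.41/92.53) + (0.0553+0.1894²/2)·1.2774) / 0.214064 = (0.176668 + 0.093552) / 0.214064 = 1.262332
d₂ = d₁ − σ√T = 1.262332 − 0.214064 = 1.048268
e^{−rT} = e^{−0.0553·1.2774} = 0.931797
N(d₁) = 0.896585,  N(d₂) = 0.852742
Call price V = S·N(d₁) − K·e^{−rT}·N(d₂) = 98.991984 − 73.522756 = 25.469228
ρ = K·T·e^{−rT}·N(d₂) = 93.917968

price = 25.469228
ρ = 93.917968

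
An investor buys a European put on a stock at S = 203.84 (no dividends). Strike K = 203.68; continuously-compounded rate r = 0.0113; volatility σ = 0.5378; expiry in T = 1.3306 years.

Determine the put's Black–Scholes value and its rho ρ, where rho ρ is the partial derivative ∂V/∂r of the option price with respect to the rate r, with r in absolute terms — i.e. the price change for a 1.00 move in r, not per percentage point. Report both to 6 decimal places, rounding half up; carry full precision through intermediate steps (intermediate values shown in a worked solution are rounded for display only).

price = 47.676652
ρ = -163.401485

σ√T = 0.5378·√1.3306 = 0.620361
d₁ = (ln(S/K) + (r+σ²/2)T) / (σ√T) = (ln(203.84/203.68) + (0.0113+0.5378²/2)·1.3306) / 0.620361 = (0.000785 + 0.207460) / 0.620361 = 0.335683
d₂ = d₁ − σ√T = 0.335683 − 0.620361 = -0.284678
e^{−rT} = e^{−0.0113·1.3306} = 0.985077
N(−d₁) = 0.368555,  N(−d₂) = 0.612054
Put price V = K·e^{−rT}·N(−d₂) − S·N(−d₁) = 122.802860 − 75.126208 = 47.676652
ρ = −K·T·e^{−rT}·N(−d₂) = -163.401485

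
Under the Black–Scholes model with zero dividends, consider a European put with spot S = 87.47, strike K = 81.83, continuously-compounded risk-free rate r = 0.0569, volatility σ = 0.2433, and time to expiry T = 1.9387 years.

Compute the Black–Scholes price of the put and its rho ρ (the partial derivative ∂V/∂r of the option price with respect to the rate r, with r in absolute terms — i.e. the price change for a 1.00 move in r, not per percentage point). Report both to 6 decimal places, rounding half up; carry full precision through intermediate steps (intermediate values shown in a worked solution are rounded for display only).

price = 5.141619
ρ = -51.437198

σ√T = 0.2433·√1.9387 = 0.338764
d₁ = (ln(S/K) + (r+σ²/2)T) / (σ√T) = (ln(87.47/81.83) + (0.0569+0.2433²/2)·1.9387) / 0.338764 = (0.066652 + 0.167693) / 0.338764 = 0.691763
d₂ = d₁ − σ√T = 0.691763 − 0.338764 = 0.352999
e^{−rT} = e^{−0.0569·1.9387} = 0.895555
N(−d₁) = 0.244543,  N(−d₂) = 0.362045
Put price V = K·e^{−rT}·N(−d₂) − S·N(−d₁) = 26.531798 − 21.390179 = 5.141619
ρ = −K·T·e^{−rT}·N(−d₂) = -51.437198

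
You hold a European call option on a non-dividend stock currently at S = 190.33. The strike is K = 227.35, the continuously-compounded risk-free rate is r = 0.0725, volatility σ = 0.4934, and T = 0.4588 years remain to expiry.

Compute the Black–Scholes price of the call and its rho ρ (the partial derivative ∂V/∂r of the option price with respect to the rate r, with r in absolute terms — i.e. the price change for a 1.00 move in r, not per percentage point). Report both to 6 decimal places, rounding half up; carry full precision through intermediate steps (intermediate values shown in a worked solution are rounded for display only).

σ√T = 0.4934·√0.4588 = 0.334203
d₁ = (ln(S/K) + (r+σ²/2)T) / (σ√T) = (ln(190.33/227.35) + (0.0725+0.4934²/2)·0.4588) / 0.334203 = (-0.177731 + 0.089109) / 0.334203 = -0.265175
d₂ = d₁ − σ√T = -0.265175 − 0.334203 = -0.599378
e^{−rT} = e^{−0.0725·0.4588} = 0.967284
N(d₁) = 0.395437,  N(d₂) = 0.274460
Call price V = S·N(d₁) − K·e^{−rT}·N(d₂) = 75.263600 − 60.357139 = 14.906462
ρ = K·T·e^{−rT}·N(d₂) = 27.691855

price = 14.906462
ρ = 27.691855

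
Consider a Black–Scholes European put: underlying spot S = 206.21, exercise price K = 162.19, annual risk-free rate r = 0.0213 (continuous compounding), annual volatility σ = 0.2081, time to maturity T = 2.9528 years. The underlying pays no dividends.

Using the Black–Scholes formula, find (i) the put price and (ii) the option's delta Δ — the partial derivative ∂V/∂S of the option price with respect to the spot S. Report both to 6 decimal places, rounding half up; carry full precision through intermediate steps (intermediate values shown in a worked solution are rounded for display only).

σ√T = 0.2081·√2.9528 = 0.357593
d₁ = (ln(S/K) + (r+σ²/2)T) / (σ√T) = (ln(206.21/162.19) + (0.0213+0.2081²/2)·2.9528) / 0.357593 = (0.240127 + 0.126831) / 0.357593 = 1.026188
d₂ = d₁ − σ√T = 1.026188 − 0.357593 = 0.668595
e^{−rT} = e^{−0.0213·2.9528} = 0.939042
N(−d₁) = 0.152402,  N(−d₂) = 0.251877
Put price V = K·e^{−rT}·N(−d₂) − S·N(−d₁) = 38.361702 − 31.426724 = 6.934977
Δ = −N(−d₁) = -0.152402

price = 6.934977
Δ = -0.152402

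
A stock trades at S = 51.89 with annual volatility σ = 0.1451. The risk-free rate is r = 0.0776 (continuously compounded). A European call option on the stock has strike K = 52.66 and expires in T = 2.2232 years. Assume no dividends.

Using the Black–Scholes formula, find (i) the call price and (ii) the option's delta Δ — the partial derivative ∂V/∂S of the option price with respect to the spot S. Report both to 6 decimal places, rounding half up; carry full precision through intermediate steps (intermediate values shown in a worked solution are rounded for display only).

price = 8.979819
Δ = 0.798845

σ√T = 0.1451·√2.2232 = 0.216350
d₁ = (ln(S/K) + (r+σ²/2)T) / (σ√T) = (ln(51.89/52.66) + (0.0776+0.1451²/2)·2.2232) / 0.216350 = (-0.014730 + 0.195924) / 0.216350 = 0.837504
d₂ = d₁ − σ√T = 0.837504 − 0.216350 = 0.621154
e^{−rT} = e^{−0.0776·2.2232} = 0.841541
N(d₁) = 0.798845,  N(d₂) = 0.732751
Call price V = S·N(d₁) − K·e^{−rT}·N(d₂) = 41.452084 − 32.472265 = 8.979819
Δ = N(d₁) = 0.798845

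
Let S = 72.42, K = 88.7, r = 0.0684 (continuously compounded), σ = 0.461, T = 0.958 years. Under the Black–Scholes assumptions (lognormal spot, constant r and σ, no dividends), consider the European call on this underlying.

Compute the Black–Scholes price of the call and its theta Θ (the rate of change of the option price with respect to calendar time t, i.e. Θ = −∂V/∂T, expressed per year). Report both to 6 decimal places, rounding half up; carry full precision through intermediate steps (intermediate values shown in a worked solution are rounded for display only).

price = 9.175425
Θ = -8.476966

σ√T = 0.461·√0.958 = 0.451215
d₁ = (ln(S/K) + (r+σ²/2)T) / (σ√T) = (ln(72.42/88.7) + (0.0684+0.461²/2)·0.958) / 0.451215 = (-0.202777 + 0.167325) / 0.451215 = -0.078571
d₂ = d₁ − σ√T = -0.078571 − 0.451215 = -0.529787
e^{−rT} = e^{−0.0684·0.958} = 0.936574
N(d₁) = 0.468687,  N(d₂) = 0.298130
Call price V = S·N(d₁) − K·e^{−rT}·N(d₂) = 33.942295 − 24.766870 = 9.175425
φ(d₁) = (1/√(2π))·e^{−d₁²/2} = 0.397713
Θ = −S·φ(d₁)·σ/(2√T) − r·K·e^{−rT}·N(d₂) = −6.782912 − 1.694054 = -8.476966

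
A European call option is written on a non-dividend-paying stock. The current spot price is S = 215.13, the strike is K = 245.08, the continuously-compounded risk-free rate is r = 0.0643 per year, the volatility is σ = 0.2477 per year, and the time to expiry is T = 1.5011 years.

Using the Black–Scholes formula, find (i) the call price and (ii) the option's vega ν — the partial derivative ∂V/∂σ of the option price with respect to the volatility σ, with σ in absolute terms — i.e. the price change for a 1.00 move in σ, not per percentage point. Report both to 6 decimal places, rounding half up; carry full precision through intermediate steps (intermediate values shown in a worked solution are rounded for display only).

price = 22.854951
ν = 105.066261

σ√T = 0.2477·√1.5011 = 0.303481
d₁ = (ln(S/K) + (r+σ²/2)T) / (σ√T) = (ln(215.13/245.08) + (0.0643+0.2477²/2)·1.5011) / 0.303481 = (-0.130342 + 0.142571) / 0.303481 = 0.040295
d₂ = d₁ − σ√T = 0.040295 − 0.303481 = -0.263186
e^{−rT} = e^{−0.0643·1.5011} = 0.907991
N(d₁) = 0.516071,  N(d₂) = 0.396204
Call price V = S·N(d₁) − K·e^{−rT}·N(d₂) = 111.022362 − 88.167411 = 22.854951
φ(d₁) = (1/√(2π))·e^{−d₁²/2} = 0.398619
ν = S·φ(d₁)·√T = 105.066261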